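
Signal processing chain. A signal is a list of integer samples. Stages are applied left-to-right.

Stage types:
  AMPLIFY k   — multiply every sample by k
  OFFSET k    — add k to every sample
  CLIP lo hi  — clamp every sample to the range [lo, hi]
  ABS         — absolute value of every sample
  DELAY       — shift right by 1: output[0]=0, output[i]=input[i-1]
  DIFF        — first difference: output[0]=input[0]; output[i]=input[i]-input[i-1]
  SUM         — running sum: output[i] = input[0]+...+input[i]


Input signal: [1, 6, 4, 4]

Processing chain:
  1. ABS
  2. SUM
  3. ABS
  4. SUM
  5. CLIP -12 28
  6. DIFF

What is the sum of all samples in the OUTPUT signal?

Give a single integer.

Input: [1, 6, 4, 4]
Stage 1 (ABS): |1|=1, |6|=6, |4|=4, |4|=4 -> [1, 6, 4, 4]
Stage 2 (SUM): sum[0..0]=1, sum[0..1]=7, sum[0..2]=11, sum[0..3]=15 -> [1, 7, 11, 15]
Stage 3 (ABS): |1|=1, |7|=7, |11|=11, |15|=15 -> [1, 7, 11, 15]
Stage 4 (SUM): sum[0..0]=1, sum[0..1]=8, sum[0..2]=19, sum[0..3]=34 -> [1, 8, 19, 34]
Stage 5 (CLIP -12 28): clip(1,-12,28)=1, clip(8,-12,28)=8, clip(19,-12,28)=19, clip(34,-12,28)=28 -> [1, 8, 19, 28]
Stage 6 (DIFF): s[0]=1, 8-1=7, 19-8=11, 28-19=9 -> [1, 7, 11, 9]
Output sum: 28

Answer: 28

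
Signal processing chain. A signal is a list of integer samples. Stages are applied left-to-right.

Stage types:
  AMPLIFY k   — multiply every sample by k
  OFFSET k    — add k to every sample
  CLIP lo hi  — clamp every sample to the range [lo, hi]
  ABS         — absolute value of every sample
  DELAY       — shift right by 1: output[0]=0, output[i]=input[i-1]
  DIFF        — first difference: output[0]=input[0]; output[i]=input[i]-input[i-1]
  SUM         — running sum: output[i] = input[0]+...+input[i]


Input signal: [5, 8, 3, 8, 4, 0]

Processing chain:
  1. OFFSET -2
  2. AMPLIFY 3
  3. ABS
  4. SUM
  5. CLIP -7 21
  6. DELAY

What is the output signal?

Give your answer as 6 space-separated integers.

Input: [5, 8, 3, 8, 4, 0]
Stage 1 (OFFSET -2): 5+-2=3, 8+-2=6, 3+-2=1, 8+-2=6, 4+-2=2, 0+-2=-2 -> [3, 6, 1, 6, 2, -2]
Stage 2 (AMPLIFY 3): 3*3=9, 6*3=18, 1*3=3, 6*3=18, 2*3=6, -2*3=-6 -> [9, 18, 3, 18, 6, -6]
Stage 3 (ABS): |9|=9, |18|=18, |3|=3, |18|=18, |6|=6, |-6|=6 -> [9, 18, 3, 18, 6, 6]
Stage 4 (SUM): sum[0..0]=9, sum[0..1]=27, sum[0..2]=30, sum[0..3]=48, sum[0..4]=54, sum[0..5]=60 -> [9, 27, 30, 48, 54, 60]
Stage 5 (CLIP -7 21): clip(9,-7,21)=9, clip(27,-7,21)=21, clip(30,-7,21)=21, clip(48,-7,21)=21, clip(54,-7,21)=21, clip(60,-7,21)=21 -> [9, 21, 21, 21, 21, 21]
Stage 6 (DELAY): [0, 9, 21, 21, 21, 21] = [0, 9, 21, 21, 21, 21] -> [0, 9, 21, 21, 21, 21]

Answer: 0 9 21 21 21 21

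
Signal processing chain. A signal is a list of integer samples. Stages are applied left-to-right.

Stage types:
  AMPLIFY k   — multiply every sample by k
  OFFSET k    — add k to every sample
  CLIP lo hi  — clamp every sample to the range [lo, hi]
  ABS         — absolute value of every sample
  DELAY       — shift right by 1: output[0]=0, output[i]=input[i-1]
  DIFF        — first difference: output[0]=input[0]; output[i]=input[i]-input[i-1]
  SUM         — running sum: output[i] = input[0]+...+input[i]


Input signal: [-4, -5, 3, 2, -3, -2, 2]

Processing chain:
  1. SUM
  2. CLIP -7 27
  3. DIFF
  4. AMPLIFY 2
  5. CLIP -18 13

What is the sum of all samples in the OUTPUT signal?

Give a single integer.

Input: [-4, -5, 3, 2, -3, -2, 2]
Stage 1 (SUM): sum[0..0]=-4, sum[0..1]=-9, sum[0..2]=-6, sum[0..3]=-4, sum[0..4]=-7, sum[0..5]=-9, sum[0..6]=-7 -> [-4, -9, -6, -4, -7, -9, -7]
Stage 2 (CLIP -7 27): clip(-4,-7,27)=-4, clip(-9,-7,27)=-7, clip(-6,-7,27)=-6, clip(-4,-7,27)=-4, clip(-7,-7,27)=-7, clip(-9,-7,27)=-7, clip(-7,-7,27)=-7 -> [-4, -7, -6, -4, -7, -7, -7]
Stage 3 (DIFF): s[0]=-4, -7--4=-3, -6--7=1, -4--6=2, -7--4=-3, -7--7=0, -7--7=0 -> [-4, -3, 1, 2, -3, 0, 0]
Stage 4 (AMPLIFY 2): -4*2=-8, -3*2=-6, 1*2=2, 2*2=4, -3*2=-6, 0*2=0, 0*2=0 -> [-8, -6, 2, 4, -6, 0, 0]
Stage 5 (CLIP -18 13): clip(-8,-18,13)=-8, clip(-6,-18,13)=-6, clip(2,-18,13)=2, clip(4,-18,13)=4, clip(-6,-18,13)=-6, clip(0,-18,13)=0, clip(0,-18,13)=0 -> [-8, -6, 2, 4, -6, 0, 0]
Output sum: -14

Answer: -14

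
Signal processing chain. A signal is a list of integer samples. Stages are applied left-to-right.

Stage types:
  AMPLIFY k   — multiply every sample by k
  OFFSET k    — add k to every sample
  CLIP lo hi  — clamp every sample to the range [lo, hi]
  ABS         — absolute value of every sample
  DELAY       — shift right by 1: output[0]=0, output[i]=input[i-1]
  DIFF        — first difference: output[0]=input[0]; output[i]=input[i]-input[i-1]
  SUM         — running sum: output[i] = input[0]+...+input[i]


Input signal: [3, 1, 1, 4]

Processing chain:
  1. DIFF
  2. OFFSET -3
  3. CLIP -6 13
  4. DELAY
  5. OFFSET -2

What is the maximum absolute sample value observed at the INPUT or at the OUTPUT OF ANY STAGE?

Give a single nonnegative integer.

Answer: 7

Derivation:
Input: [3, 1, 1, 4] (max |s|=4)
Stage 1 (DIFF): s[0]=3, 1-3=-2, 1-1=0, 4-1=3 -> [3, -2, 0, 3] (max |s|=3)
Stage 2 (OFFSET -3): 3+-3=0, -2+-3=-5, 0+-3=-3, 3+-3=0 -> [0, -5, -3, 0] (max |s|=5)
Stage 3 (CLIP -6 13): clip(0,-6,13)=0, clip(-5,-6,13)=-5, clip(-3,-6,13)=-3, clip(0,-6,13)=0 -> [0, -5, -3, 0] (max |s|=5)
Stage 4 (DELAY): [0, 0, -5, -3] = [0, 0, -5, -3] -> [0, 0, -5, -3] (max |s|=5)
Stage 5 (OFFSET -2): 0+-2=-2, 0+-2=-2, -5+-2=-7, -3+-2=-5 -> [-2, -2, -7, -5] (max |s|=7)
Overall max amplitude: 7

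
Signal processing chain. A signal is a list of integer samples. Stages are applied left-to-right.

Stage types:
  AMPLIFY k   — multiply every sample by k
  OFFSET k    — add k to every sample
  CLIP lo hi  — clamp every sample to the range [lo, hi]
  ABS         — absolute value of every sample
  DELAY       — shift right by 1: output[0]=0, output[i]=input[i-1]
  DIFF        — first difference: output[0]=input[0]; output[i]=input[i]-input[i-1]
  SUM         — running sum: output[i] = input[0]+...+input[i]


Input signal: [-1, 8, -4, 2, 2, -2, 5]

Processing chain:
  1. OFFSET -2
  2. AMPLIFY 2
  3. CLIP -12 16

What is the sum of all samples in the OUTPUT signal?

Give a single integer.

Answer: -8

Derivation:
Input: [-1, 8, -4, 2, 2, -2, 5]
Stage 1 (OFFSET -2): -1+-2=-3, 8+-2=6, -4+-2=-6, 2+-2=0, 2+-2=0, -2+-2=-4, 5+-2=3 -> [-3, 6, -6, 0, 0, -4, 3]
Stage 2 (AMPLIFY 2): -3*2=-6, 6*2=12, -6*2=-12, 0*2=0, 0*2=0, -4*2=-8, 3*2=6 -> [-6, 12, -12, 0, 0, -8, 6]
Stage 3 (CLIP -12 16): clip(-6,-12,16)=-6, clip(12,-12,16)=12, clip(-12,-12,16)=-12, clip(0,-12,16)=0, clip(0,-12,16)=0, clip(-8,-12,16)=-8, clip(6,-12,16)=6 -> [-6, 12, -12, 0, 0, -8, 6]
Output sum: -8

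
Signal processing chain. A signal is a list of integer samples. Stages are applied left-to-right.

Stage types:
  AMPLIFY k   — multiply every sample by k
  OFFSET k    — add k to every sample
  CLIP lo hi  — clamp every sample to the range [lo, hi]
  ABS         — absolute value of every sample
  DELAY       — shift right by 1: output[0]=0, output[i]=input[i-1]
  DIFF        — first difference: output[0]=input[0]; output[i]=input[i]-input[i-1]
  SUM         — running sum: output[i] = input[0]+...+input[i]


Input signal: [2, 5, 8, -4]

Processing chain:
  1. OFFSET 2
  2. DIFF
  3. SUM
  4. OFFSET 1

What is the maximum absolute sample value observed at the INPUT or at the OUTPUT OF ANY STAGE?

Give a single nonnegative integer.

Answer: 12

Derivation:
Input: [2, 5, 8, -4] (max |s|=8)
Stage 1 (OFFSET 2): 2+2=4, 5+2=7, 8+2=10, -4+2=-2 -> [4, 7, 10, -2] (max |s|=10)
Stage 2 (DIFF): s[0]=4, 7-4=3, 10-7=3, -2-10=-12 -> [4, 3, 3, -12] (max |s|=12)
Stage 3 (SUM): sum[0..0]=4, sum[0..1]=7, sum[0..2]=10, sum[0..3]=-2 -> [4, 7, 10, -2] (max |s|=10)
Stage 4 (OFFSET 1): 4+1=5, 7+1=8, 10+1=11, -2+1=-1 -> [5, 8, 11, -1] (max |s|=11)
Overall max amplitude: 12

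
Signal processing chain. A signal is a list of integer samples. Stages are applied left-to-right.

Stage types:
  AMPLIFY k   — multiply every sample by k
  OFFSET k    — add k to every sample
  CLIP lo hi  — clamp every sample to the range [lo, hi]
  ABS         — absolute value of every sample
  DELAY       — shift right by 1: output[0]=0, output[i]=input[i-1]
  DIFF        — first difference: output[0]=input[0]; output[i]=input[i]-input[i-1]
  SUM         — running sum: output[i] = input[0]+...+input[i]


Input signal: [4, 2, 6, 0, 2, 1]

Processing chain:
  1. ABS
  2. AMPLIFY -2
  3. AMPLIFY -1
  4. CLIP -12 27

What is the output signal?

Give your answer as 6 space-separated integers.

Input: [4, 2, 6, 0, 2, 1]
Stage 1 (ABS): |4|=4, |2|=2, |6|=6, |0|=0, |2|=2, |1|=1 -> [4, 2, 6, 0, 2, 1]
Stage 2 (AMPLIFY -2): 4*-2=-8, 2*-2=-4, 6*-2=-12, 0*-2=0, 2*-2=-4, 1*-2=-2 -> [-8, -4, -12, 0, -4, -2]
Stage 3 (AMPLIFY -1): -8*-1=8, -4*-1=4, -12*-1=12, 0*-1=0, -4*-1=4, -2*-1=2 -> [8, 4, 12, 0, 4, 2]
Stage 4 (CLIP -12 27): clip(8,-12,27)=8, clip(4,-12,27)=4, clip(12,-12,27)=12, clip(0,-12,27)=0, clip(4,-12,27)=4, clip(2,-12,27)=2 -> [8, 4, 12, 0, 4, 2]

Answer: 8 4 12 0 4 2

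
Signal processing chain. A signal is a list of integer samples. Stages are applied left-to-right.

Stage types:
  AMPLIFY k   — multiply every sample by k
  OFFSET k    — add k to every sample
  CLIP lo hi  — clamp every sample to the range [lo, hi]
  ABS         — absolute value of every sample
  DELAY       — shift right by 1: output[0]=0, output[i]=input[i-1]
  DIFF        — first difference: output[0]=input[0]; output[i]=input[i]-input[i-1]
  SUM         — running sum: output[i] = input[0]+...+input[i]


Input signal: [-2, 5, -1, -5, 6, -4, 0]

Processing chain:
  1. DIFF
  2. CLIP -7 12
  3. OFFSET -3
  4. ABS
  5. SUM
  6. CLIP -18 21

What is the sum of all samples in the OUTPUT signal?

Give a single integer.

Answer: 116

Derivation:
Input: [-2, 5, -1, -5, 6, -4, 0]
Stage 1 (DIFF): s[0]=-2, 5--2=7, -1-5=-6, -5--1=-4, 6--5=11, -4-6=-10, 0--4=4 -> [-2, 7, -6, -4, 11, -10, 4]
Stage 2 (CLIP -7 12): clip(-2,-7,12)=-2, clip(7,-7,12)=7, clip(-6,-7,12)=-6, clip(-4,-7,12)=-4, clip(11,-7,12)=11, clip(-10,-7,12)=-7, clip(4,-7,12)=4 -> [-2, 7, -6, -4, 11, -7, 4]
Stage 3 (OFFSET -3): -2+-3=-5, 7+-3=4, -6+-3=-9, -4+-3=-7, 11+-3=8, -7+-3=-10, 4+-3=1 -> [-5, 4, -9, -7, 8, -10, 1]
Stage 4 (ABS): |-5|=5, |4|=4, |-9|=9, |-7|=7, |8|=8, |-10|=10, |1|=1 -> [5, 4, 9, 7, 8, 10, 1]
Stage 5 (SUM): sum[0..0]=5, sum[0..1]=9, sum[0..2]=18, sum[0..3]=25, sum[0..4]=33, sum[0..5]=43, sum[0..6]=44 -> [5, 9, 18, 25, 33, 43, 44]
Stage 6 (CLIP -18 21): clip(5,-18,21)=5, clip(9,-18,21)=9, clip(18,-18,21)=18, clip(25,-18,21)=21, clip(33,-18,21)=21, clip(43,-18,21)=21, clip(44,-18,21)=21 -> [5, 9, 18, 21, 21, 21, 21]
Output sum: 116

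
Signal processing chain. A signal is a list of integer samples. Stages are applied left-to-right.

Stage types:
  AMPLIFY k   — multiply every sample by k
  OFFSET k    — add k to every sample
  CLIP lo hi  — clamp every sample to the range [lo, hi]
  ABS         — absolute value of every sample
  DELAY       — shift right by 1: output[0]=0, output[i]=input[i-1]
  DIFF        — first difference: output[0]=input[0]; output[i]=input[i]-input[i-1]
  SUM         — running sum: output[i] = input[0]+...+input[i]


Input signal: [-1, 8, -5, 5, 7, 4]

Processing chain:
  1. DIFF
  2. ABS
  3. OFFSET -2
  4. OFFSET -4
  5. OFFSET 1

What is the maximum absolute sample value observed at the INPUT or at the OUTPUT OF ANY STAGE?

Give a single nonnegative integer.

Input: [-1, 8, -5, 5, 7, 4] (max |s|=8)
Stage 1 (DIFF): s[0]=-1, 8--1=9, -5-8=-13, 5--5=10, 7-5=2, 4-7=-3 -> [-1, 9, -13, 10, 2, -3] (max |s|=13)
Stage 2 (ABS): |-1|=1, |9|=9, |-13|=13, |10|=10, |2|=2, |-3|=3 -> [1, 9, 13, 10, 2, 3] (max |s|=13)
Stage 3 (OFFSET -2): 1+-2=-1, 9+-2=7, 13+-2=11, 10+-2=8, 2+-2=0, 3+-2=1 -> [-1, 7, 11, 8, 0, 1] (max |s|=11)
Stage 4 (OFFSET -4): -1+-4=-5, 7+-4=3, 11+-4=7, 8+-4=4, 0+-4=-4, 1+-4=-3 -> [-5, 3, 7, 4, -4, -3] (max |s|=7)
Stage 5 (OFFSET 1): -5+1=-4, 3+1=4, 7+1=8, 4+1=5, -4+1=-3, -3+1=-2 -> [-4, 4, 8, 5, -3, -2] (max |s|=8)
Overall max amplitude: 13

Answer: 13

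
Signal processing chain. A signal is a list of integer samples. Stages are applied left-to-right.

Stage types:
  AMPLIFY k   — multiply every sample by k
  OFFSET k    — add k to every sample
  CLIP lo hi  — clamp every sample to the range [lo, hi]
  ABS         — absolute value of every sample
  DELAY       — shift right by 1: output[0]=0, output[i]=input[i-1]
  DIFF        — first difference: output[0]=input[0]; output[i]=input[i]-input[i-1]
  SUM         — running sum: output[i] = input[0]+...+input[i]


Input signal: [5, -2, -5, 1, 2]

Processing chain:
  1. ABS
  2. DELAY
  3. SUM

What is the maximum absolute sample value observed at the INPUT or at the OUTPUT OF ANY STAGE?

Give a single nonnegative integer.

Answer: 13

Derivation:
Input: [5, -2, -5, 1, 2] (max |s|=5)
Stage 1 (ABS): |5|=5, |-2|=2, |-5|=5, |1|=1, |2|=2 -> [5, 2, 5, 1, 2] (max |s|=5)
Stage 2 (DELAY): [0, 5, 2, 5, 1] = [0, 5, 2, 5, 1] -> [0, 5, 2, 5, 1] (max |s|=5)
Stage 3 (SUM): sum[0..0]=0, sum[0..1]=5, sum[0..2]=7, sum[0..3]=12, sum[0..4]=13 -> [0, 5, 7, 12, 13] (max |s|=13)
Overall max amplitude: 13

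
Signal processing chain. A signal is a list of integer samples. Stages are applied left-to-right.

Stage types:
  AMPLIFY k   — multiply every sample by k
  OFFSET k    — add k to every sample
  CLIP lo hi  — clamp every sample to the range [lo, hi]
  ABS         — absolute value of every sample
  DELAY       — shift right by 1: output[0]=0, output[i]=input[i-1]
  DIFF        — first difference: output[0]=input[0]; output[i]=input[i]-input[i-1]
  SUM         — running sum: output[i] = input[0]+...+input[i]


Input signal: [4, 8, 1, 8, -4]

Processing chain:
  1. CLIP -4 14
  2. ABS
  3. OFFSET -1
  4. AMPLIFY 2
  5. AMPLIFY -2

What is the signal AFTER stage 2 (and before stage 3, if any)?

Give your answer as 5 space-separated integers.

Input: [4, 8, 1, 8, -4]
Stage 1 (CLIP -4 14): clip(4,-4,14)=4, clip(8,-4,14)=8, clip(1,-4,14)=1, clip(8,-4,14)=8, clip(-4,-4,14)=-4 -> [4, 8, 1, 8, -4]
Stage 2 (ABS): |4|=4, |8|=8, |1|=1, |8|=8, |-4|=4 -> [4, 8, 1, 8, 4]

Answer: 4 8 1 8 4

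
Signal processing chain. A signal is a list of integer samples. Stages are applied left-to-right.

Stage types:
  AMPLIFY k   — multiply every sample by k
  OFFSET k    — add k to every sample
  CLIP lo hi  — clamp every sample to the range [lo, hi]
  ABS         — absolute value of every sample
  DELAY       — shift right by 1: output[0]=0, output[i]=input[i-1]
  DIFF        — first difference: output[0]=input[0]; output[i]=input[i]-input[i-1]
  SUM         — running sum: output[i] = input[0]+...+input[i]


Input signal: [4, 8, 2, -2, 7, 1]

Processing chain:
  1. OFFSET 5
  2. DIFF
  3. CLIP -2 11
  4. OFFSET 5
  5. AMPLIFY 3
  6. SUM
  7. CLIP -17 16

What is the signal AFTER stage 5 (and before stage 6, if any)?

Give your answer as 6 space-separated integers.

Input: [4, 8, 2, -2, 7, 1]
Stage 1 (OFFSET 5): 4+5=9, 8+5=13, 2+5=7, -2+5=3, 7+5=12, 1+5=6 -> [9, 13, 7, 3, 12, 6]
Stage 2 (DIFF): s[0]=9, 13-9=4, 7-13=-6, 3-7=-4, 12-3=9, 6-12=-6 -> [9, 4, -6, -4, 9, -6]
Stage 3 (CLIP -2 11): clip(9,-2,11)=9, clip(4,-2,11)=4, clip(-6,-2,11)=-2, clip(-4,-2,11)=-2, clip(9,-2,11)=9, clip(-6,-2,11)=-2 -> [9, 4, -2, -2, 9, -2]
Stage 4 (OFFSET 5): 9+5=14, 4+5=9, -2+5=3, -2+5=3, 9+5=14, -2+5=3 -> [14, 9, 3, 3, 14, 3]
Stage 5 (AMPLIFY 3): 14*3=42, 9*3=27, 3*3=9, 3*3=9, 14*3=42, 3*3=9 -> [42, 27, 9, 9, 42, 9]

Answer: 42 27 9 9 42 9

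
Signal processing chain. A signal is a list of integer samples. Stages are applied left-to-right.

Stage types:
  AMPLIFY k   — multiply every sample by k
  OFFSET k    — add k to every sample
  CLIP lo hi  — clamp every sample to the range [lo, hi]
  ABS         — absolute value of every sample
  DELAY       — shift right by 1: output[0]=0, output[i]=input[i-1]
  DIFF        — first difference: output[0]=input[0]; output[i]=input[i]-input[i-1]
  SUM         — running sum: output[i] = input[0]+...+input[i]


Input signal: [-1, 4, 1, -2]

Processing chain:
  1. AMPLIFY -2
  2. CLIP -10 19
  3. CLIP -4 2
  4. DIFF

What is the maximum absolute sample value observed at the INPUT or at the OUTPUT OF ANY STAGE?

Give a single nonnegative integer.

Answer: 8

Derivation:
Input: [-1, 4, 1, -2] (max |s|=4)
Stage 1 (AMPLIFY -2): -1*-2=2, 4*-2=-8, 1*-2=-2, -2*-2=4 -> [2, -8, -2, 4] (max |s|=8)
Stage 2 (CLIP -10 19): clip(2,-10,19)=2, clip(-8,-10,19)=-8, clip(-2,-10,19)=-2, clip(4,-10,19)=4 -> [2, -8, -2, 4] (max |s|=8)
Stage 3 (CLIP -4 2): clip(2,-4,2)=2, clip(-8,-4,2)=-4, clip(-2,-4,2)=-2, clip(4,-4,2)=2 -> [2, -4, -2, 2] (max |s|=4)
Stage 4 (DIFF): s[0]=2, -4-2=-6, -2--4=2, 2--2=4 -> [2, -6, 2, 4] (max |s|=6)
Overall max amplitude: 8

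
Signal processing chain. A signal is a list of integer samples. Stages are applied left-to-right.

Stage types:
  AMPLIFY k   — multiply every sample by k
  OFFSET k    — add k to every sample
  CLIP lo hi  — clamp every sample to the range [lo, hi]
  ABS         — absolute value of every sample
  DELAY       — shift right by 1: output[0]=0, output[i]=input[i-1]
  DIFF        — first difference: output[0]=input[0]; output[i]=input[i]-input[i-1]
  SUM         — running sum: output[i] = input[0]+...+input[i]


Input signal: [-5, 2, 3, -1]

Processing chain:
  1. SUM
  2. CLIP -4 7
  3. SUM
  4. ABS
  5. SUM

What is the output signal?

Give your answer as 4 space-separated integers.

Input: [-5, 2, 3, -1]
Stage 1 (SUM): sum[0..0]=-5, sum[0..1]=-3, sum[0..2]=0, sum[0..3]=-1 -> [-5, -3, 0, -1]
Stage 2 (CLIP -4 7): clip(-5,-4,7)=-4, clip(-3,-4,7)=-3, clip(0,-4,7)=0, clip(-1,-4,7)=-1 -> [-4, -3, 0, -1]
Stage 3 (SUM): sum[0..0]=-4, sum[0..1]=-7, sum[0..2]=-7, sum[0..3]=-8 -> [-4, -7, -7, -8]
Stage 4 (ABS): |-4|=4, |-7|=7, |-7|=7, |-8|=8 -> [4, 7, 7, 8]
Stage 5 (SUM): sum[0..0]=4, sum[0..1]=11, sum[0..2]=18, sum[0..3]=26 -> [4, 11, 18, 26]

Answer: 4 11 18 26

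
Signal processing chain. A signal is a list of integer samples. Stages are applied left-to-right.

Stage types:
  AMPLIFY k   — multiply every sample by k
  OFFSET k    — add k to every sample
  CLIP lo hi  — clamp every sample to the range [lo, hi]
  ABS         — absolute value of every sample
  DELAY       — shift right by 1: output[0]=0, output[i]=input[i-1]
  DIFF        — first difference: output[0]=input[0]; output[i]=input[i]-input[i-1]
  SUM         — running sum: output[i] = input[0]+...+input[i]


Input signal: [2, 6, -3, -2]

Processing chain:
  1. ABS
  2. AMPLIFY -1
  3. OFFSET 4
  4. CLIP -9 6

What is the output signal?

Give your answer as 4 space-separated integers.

Input: [2, 6, -3, -2]
Stage 1 (ABS): |2|=2, |6|=6, |-3|=3, |-2|=2 -> [2, 6, 3, 2]
Stage 2 (AMPLIFY -1): 2*-1=-2, 6*-1=-6, 3*-1=-3, 2*-1=-2 -> [-2, -6, -3, -2]
Stage 3 (OFFSET 4): -2+4=2, -6+4=-2, -3+4=1, -2+4=2 -> [2, -2, 1, 2]
Stage 4 (CLIP -9 6): clip(2,-9,6)=2, clip(-2,-9,6)=-2, clip(1,-9,6)=1, clip(2,-9,6)=2 -> [2, -2, 1, 2]

Answer: 2 -2 1 2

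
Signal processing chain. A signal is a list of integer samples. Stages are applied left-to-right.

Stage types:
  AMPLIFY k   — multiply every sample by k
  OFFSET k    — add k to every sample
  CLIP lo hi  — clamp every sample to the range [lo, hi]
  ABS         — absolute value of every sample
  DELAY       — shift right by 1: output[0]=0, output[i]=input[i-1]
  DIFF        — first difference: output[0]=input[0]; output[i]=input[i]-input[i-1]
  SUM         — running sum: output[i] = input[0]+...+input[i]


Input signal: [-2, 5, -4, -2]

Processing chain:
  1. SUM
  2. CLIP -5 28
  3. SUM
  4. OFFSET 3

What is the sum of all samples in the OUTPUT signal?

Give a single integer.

Answer: 8

Derivation:
Input: [-2, 5, -4, -2]
Stage 1 (SUM): sum[0..0]=-2, sum[0..1]=3, sum[0..2]=-1, sum[0..3]=-3 -> [-2, 3, -1, -3]
Stage 2 (CLIP -5 28): clip(-2,-5,28)=-2, clip(3,-5,28)=3, clip(-1,-5,28)=-1, clip(-3,-5,28)=-3 -> [-2, 3, -1, -3]
Stage 3 (SUM): sum[0..0]=-2, sum[0..1]=1, sum[0..2]=0, sum[0..3]=-3 -> [-2, 1, 0, -3]
Stage 4 (OFFSET 3): -2+3=1, 1+3=4, 0+3=3, -3+3=0 -> [1, 4, 3, 0]
Output sum: 8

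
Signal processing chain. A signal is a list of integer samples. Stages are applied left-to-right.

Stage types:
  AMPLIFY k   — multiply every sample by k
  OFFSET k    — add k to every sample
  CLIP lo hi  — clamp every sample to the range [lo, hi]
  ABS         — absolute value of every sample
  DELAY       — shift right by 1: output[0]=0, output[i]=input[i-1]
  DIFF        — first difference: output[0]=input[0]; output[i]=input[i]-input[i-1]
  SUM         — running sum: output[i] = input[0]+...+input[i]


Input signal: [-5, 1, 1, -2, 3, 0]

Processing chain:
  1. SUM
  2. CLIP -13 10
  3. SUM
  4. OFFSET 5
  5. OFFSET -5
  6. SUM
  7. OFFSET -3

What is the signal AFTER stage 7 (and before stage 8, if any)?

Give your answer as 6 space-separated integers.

Answer: -8 -17 -29 -46 -65 -86

Derivation:
Input: [-5, 1, 1, -2, 3, 0]
Stage 1 (SUM): sum[0..0]=-5, sum[0..1]=-4, sum[0..2]=-3, sum[0..3]=-5, sum[0..4]=-2, sum[0..5]=-2 -> [-5, -4, -3, -5, -2, -2]
Stage 2 (CLIP -13 10): clip(-5,-13,10)=-5, clip(-4,-13,10)=-4, clip(-3,-13,10)=-3, clip(-5,-13,10)=-5, clip(-2,-13,10)=-2, clip(-2,-13,10)=-2 -> [-5, -4, -3, -5, -2, -2]
Stage 3 (SUM): sum[0..0]=-5, sum[0..1]=-9, sum[0..2]=-12, sum[0..3]=-17, sum[0..4]=-19, sum[0..5]=-21 -> [-5, -9, -12, -17, -19, -21]
Stage 4 (OFFSET 5): -5+5=0, -9+5=-4, -12+5=-7, -17+5=-12, -19+5=-14, -21+5=-16 -> [0, -4, -7, -12, -14, -16]
Stage 5 (OFFSET -5): 0+-5=-5, -4+-5=-9, -7+-5=-12, -12+-5=-17, -14+-5=-19, -16+-5=-21 -> [-5, -9, -12, -17, -19, -21]
Stage 6 (SUM): sum[0..0]=-5, sum[0..1]=-14, sum[0..2]=-26, sum[0..3]=-43, sum[0..4]=-62, sum[0..5]=-83 -> [-5, -14, -26, -43, -62, -83]
Stage 7 (OFFSET -3): -5+-3=-8, -14+-3=-17, -26+-3=-29, -43+-3=-46, -62+-3=-65, -83+-3=-86 -> [-8, -17, -29, -46, -65, -86]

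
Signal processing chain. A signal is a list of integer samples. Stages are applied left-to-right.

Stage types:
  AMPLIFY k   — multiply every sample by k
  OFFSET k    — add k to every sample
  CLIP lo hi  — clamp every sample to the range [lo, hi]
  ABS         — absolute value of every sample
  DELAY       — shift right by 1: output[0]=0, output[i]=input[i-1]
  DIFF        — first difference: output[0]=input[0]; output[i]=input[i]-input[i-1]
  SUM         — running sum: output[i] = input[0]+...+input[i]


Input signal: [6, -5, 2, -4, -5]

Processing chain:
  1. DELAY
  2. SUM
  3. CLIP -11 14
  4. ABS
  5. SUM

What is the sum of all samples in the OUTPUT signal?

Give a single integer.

Input: [6, -5, 2, -4, -5]
Stage 1 (DELAY): [0, 6, -5, 2, -4] = [0, 6, -5, 2, -4] -> [0, 6, -5, 2, -4]
Stage 2 (SUM): sum[0..0]=0, sum[0..1]=6, sum[0..2]=1, sum[0..3]=3, sum[0..4]=-1 -> [0, 6, 1, 3, -1]
Stage 3 (CLIP -11 14): clip(0,-11,14)=0, clip(6,-11,14)=6, clip(1,-11,14)=1, clip(3,-11,14)=3, clip(-1,-11,14)=-1 -> [0, 6, 1, 3, -1]
Stage 4 (ABS): |0|=0, |6|=6, |1|=1, |3|=3, |-1|=1 -> [0, 6, 1, 3, 1]
Stage 5 (SUM): sum[0..0]=0, sum[0..1]=6, sum[0..2]=7, sum[0..3]=10, sum[0..4]=11 -> [0, 6, 7, 10, 11]
Output sum: 34

Answer: 34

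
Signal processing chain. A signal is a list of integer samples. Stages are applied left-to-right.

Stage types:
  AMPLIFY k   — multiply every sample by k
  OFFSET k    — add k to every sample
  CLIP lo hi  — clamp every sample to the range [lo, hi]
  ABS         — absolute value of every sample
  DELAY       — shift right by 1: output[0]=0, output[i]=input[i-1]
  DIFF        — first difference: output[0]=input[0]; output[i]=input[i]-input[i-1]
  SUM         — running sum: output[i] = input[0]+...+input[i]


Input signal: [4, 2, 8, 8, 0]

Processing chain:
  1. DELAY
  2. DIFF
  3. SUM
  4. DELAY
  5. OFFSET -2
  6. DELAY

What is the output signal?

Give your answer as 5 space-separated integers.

Input: [4, 2, 8, 8, 0]
Stage 1 (DELAY): [0, 4, 2, 8, 8] = [0, 4, 2, 8, 8] -> [0, 4, 2, 8, 8]
Stage 2 (DIFF): s[0]=0, 4-0=4, 2-4=-2, 8-2=6, 8-8=0 -> [0, 4, -2, 6, 0]
Stage 3 (SUM): sum[0..0]=0, sum[0..1]=4, sum[0..2]=2, sum[0..3]=8, sum[0..4]=8 -> [0, 4, 2, 8, 8]
Stage 4 (DELAY): [0, 0, 4, 2, 8] = [0, 0, 4, 2, 8] -> [0, 0, 4, 2, 8]
Stage 5 (OFFSET -2): 0+-2=-2, 0+-2=-2, 4+-2=2, 2+-2=0, 8+-2=6 -> [-2, -2, 2, 0, 6]
Stage 6 (DELAY): [0, -2, -2, 2, 0] = [0, -2, -2, 2, 0] -> [0, -2, -2, 2, 0]

Answer: 0 -2 -2 2 0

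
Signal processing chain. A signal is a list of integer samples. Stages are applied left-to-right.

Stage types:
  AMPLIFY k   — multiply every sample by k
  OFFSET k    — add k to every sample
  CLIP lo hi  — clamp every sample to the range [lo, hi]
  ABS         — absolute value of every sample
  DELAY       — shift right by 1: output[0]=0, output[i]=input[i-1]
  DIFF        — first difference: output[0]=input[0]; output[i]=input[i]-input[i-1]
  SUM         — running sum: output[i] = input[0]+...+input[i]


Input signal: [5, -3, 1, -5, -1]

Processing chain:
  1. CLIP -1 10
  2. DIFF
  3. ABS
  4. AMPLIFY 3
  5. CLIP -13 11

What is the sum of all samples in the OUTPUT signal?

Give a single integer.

Answer: 34

Derivation:
Input: [5, -3, 1, -5, -1]
Stage 1 (CLIP -1 10): clip(5,-1,10)=5, clip(-3,-1,10)=-1, clip(1,-1,10)=1, clip(-5,-1,10)=-1, clip(-1,-1,10)=-1 -> [5, -1, 1, -1, -1]
Stage 2 (DIFF): s[0]=5, -1-5=-6, 1--1=2, -1-1=-2, -1--1=0 -> [5, -6, 2, -2, 0]
Stage 3 (ABS): |5|=5, |-6|=6, |2|=2, |-2|=2, |0|=0 -> [5, 6, 2, 2, 0]
Stage 4 (AMPLIFY 3): 5*3=15, 6*3=18, 2*3=6, 2*3=6, 0*3=0 -> [15, 18, 6, 6, 0]
Stage 5 (CLIP -13 11): clip(15,-13,11)=11, clip(18,-13,11)=11, clip(6,-13,11)=6, clip(6,-13,11)=6, clip(0,-13,11)=0 -> [11, 11, 6, 6, 0]
Output sum: 34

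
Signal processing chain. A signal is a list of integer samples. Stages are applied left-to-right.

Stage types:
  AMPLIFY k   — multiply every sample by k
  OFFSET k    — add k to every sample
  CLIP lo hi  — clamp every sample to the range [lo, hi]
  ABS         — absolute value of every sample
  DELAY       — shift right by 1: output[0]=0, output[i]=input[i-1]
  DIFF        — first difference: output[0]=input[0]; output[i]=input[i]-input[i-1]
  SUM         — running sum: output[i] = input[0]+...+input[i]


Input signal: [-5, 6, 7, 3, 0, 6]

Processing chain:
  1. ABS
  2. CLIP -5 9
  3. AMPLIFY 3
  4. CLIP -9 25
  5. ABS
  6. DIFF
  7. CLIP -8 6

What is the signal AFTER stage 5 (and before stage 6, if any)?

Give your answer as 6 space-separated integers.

Input: [-5, 6, 7, 3, 0, 6]
Stage 1 (ABS): |-5|=5, |6|=6, |7|=7, |3|=3, |0|=0, |6|=6 -> [5, 6, 7, 3, 0, 6]
Stage 2 (CLIP -5 9): clip(5,-5,9)=5, clip(6,-5,9)=6, clip(7,-5,9)=7, clip(3,-5,9)=3, clip(0,-5,9)=0, clip(6,-5,9)=6 -> [5, 6, 7, 3, 0, 6]
Stage 3 (AMPLIFY 3): 5*3=15, 6*3=18, 7*3=21, 3*3=9, 0*3=0, 6*3=18 -> [15, 18, 21, 9, 0, 18]
Stage 4 (CLIP -9 25): clip(15,-9,25)=15, clip(18,-9,25)=18, clip(21,-9,25)=21, clip(9,-9,25)=9, clip(0,-9,25)=0, clip(18,-9,25)=18 -> [15, 18, 21, 9, 0, 18]
Stage 5 (ABS): |15|=15, |18|=18, |21|=21, |9|=9, |0|=0, |18|=18 -> [15, 18, 21, 9, 0, 18]

Answer: 15 18 21 9 0 18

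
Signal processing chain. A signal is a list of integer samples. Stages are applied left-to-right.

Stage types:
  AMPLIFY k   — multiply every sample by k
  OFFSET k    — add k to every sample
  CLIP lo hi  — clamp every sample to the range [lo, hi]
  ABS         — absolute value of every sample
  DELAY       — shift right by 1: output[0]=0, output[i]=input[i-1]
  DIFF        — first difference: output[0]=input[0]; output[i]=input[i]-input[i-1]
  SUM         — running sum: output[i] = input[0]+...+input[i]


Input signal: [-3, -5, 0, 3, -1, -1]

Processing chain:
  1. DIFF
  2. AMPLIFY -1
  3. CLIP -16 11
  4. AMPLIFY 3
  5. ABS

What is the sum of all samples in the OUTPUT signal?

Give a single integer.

Answer: 51

Derivation:
Input: [-3, -5, 0, 3, -1, -1]
Stage 1 (DIFF): s[0]=-3, -5--3=-2, 0--5=5, 3-0=3, -1-3=-4, -1--1=0 -> [-3, -2, 5, 3, -4, 0]
Stage 2 (AMPLIFY -1): -3*-1=3, -2*-1=2, 5*-1=-5, 3*-1=-3, -4*-1=4, 0*-1=0 -> [3, 2, -5, -3, 4, 0]
Stage 3 (CLIP -16 11): clip(3,-16,11)=3, clip(2,-16,11)=2, clip(-5,-16,11)=-5, clip(-3,-16,11)=-3, clip(4,-16,11)=4, clip(0,-16,11)=0 -> [3, 2, -5, -3, 4, 0]
Stage 4 (AMPLIFY 3): 3*3=9, 2*3=6, -5*3=-15, -3*3=-9, 4*3=12, 0*3=0 -> [9, 6, -15, -9, 12, 0]
Stage 5 (ABS): |9|=9, |6|=6, |-15|=15, |-9|=9, |12|=12, |0|=0 -> [9, 6, 15, 9, 12, 0]
Output sum: 51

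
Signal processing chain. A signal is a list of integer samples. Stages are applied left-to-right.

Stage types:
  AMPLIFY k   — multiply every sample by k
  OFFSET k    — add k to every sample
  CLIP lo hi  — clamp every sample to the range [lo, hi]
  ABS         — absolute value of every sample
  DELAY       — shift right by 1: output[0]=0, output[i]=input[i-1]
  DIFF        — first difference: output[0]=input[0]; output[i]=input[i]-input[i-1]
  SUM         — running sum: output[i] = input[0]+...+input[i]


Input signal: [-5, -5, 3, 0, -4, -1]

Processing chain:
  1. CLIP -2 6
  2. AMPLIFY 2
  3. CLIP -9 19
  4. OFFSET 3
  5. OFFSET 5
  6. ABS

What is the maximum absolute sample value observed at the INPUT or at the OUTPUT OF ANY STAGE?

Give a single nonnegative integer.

Input: [-5, -5, 3, 0, -4, -1] (max |s|=5)
Stage 1 (CLIP -2 6): clip(-5,-2,6)=-2, clip(-5,-2,6)=-2, clip(3,-2,6)=3, clip(0,-2,6)=0, clip(-4,-2,6)=-2, clip(-1,-2,6)=-1 -> [-2, -2, 3, 0, -2, -1] (max |s|=3)
Stage 2 (AMPLIFY 2): -2*2=-4, -2*2=-4, 3*2=6, 0*2=0, -2*2=-4, -1*2=-2 -> [-4, -4, 6, 0, -4, -2] (max |s|=6)
Stage 3 (CLIP -9 19): clip(-4,-9,19)=-4, clip(-4,-9,19)=-4, clip(6,-9,19)=6, clip(0,-9,19)=0, clip(-4,-9,19)=-4, clip(-2,-9,19)=-2 -> [-4, -4, 6, 0, -4, -2] (max |s|=6)
Stage 4 (OFFSET 3): -4+3=-1, -4+3=-1, 6+3=9, 0+3=3, -4+3=-1, -2+3=1 -> [-1, -1, 9, 3, -1, 1] (max |s|=9)
Stage 5 (OFFSET 5): -1+5=4, -1+5=4, 9+5=14, 3+5=8, -1+5=4, 1+5=6 -> [4, 4, 14, 8, 4, 6] (max |s|=14)
Stage 6 (ABS): |4|=4, |4|=4, |14|=14, |8|=8, |4|=4, |6|=6 -> [4, 4, 14, 8, 4, 6] (max |s|=14)
Overall max amplitude: 14

Answer: 14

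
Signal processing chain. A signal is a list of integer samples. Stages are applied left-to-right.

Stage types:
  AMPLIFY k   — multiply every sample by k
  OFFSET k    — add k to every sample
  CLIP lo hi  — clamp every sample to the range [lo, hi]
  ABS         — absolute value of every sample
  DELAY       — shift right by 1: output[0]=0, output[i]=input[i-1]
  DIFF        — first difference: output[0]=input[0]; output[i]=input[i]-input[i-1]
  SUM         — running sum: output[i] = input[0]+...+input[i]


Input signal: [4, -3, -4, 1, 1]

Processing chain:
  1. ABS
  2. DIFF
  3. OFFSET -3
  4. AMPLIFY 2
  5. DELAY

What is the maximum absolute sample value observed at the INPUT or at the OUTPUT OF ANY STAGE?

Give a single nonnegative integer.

Input: [4, -3, -4, 1, 1] (max |s|=4)
Stage 1 (ABS): |4|=4, |-3|=3, |-4|=4, |1|=1, |1|=1 -> [4, 3, 4, 1, 1] (max |s|=4)
Stage 2 (DIFF): s[0]=4, 3-4=-1, 4-3=1, 1-4=-3, 1-1=0 -> [4, -1, 1, -3, 0] (max |s|=4)
Stage 3 (OFFSET -3): 4+-3=1, -1+-3=-4, 1+-3=-2, -3+-3=-6, 0+-3=-3 -> [1, -4, -2, -6, -3] (max |s|=6)
Stage 4 (AMPLIFY 2): 1*2=2, -4*2=-8, -2*2=-4, -6*2=-12, -3*2=-6 -> [2, -8, -4, -12, -6] (max |s|=12)
Stage 5 (DELAY): [0, 2, -8, -4, -12] = [0, 2, -8, -4, -12] -> [0, 2, -8, -4, -12] (max |s|=12)
Overall max amplitude: 12

Answer: 12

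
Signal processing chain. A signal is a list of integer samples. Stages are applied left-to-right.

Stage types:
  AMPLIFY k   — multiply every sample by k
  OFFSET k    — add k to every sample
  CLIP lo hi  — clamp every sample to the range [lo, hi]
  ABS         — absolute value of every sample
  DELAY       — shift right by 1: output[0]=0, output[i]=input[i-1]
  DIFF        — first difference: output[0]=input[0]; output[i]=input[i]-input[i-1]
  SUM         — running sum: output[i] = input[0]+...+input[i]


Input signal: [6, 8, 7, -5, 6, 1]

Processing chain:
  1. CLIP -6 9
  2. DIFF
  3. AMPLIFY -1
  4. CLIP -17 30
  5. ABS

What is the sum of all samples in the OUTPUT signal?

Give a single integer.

Answer: 37

Derivation:
Input: [6, 8, 7, -5, 6, 1]
Stage 1 (CLIP -6 9): clip(6,-6,9)=6, clip(8,-6,9)=8, clip(7,-6,9)=7, clip(-5,-6,9)=-5, clip(6,-6,9)=6, clip(1,-6,9)=1 -> [6, 8, 7, -5, 6, 1]
Stage 2 (DIFF): s[0]=6, 8-6=2, 7-8=-1, -5-7=-12, 6--5=11, 1-6=-5 -> [6, 2, -1, -12, 11, -5]
Stage 3 (AMPLIFY -1): 6*-1=-6, 2*-1=-2, -1*-1=1, -12*-1=12, 11*-1=-11, -5*-1=5 -> [-6, -2, 1, 12, -11, 5]
Stage 4 (CLIP -17 30): clip(-6,-17,30)=-6, clip(-2,-17,30)=-2, clip(1,-17,30)=1, clip(12,-17,30)=12, clip(-11,-17,30)=-11, clip(5,-17,30)=5 -> [-6, -2, 1, 12, -11, 5]
Stage 5 (ABS): |-6|=6, |-2|=2, |1|=1, |12|=12, |-11|=11, |5|=5 -> [6, 2, 1, 12, 11, 5]
Output sum: 37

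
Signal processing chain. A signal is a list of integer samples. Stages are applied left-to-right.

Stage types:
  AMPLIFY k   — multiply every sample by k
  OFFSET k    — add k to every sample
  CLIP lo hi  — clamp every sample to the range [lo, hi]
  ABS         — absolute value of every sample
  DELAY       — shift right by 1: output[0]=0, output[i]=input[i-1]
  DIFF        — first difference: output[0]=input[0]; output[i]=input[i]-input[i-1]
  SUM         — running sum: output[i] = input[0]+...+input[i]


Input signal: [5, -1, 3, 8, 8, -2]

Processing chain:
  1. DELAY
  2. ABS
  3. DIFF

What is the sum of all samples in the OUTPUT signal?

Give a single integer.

Input: [5, -1, 3, 8, 8, -2]
Stage 1 (DELAY): [0, 5, -1, 3, 8, 8] = [0, 5, -1, 3, 8, 8] -> [0, 5, -1, 3, 8, 8]
Stage 2 (ABS): |0|=0, |5|=5, |-1|=1, |3|=3, |8|=8, |8|=8 -> [0, 5, 1, 3, 8, 8]
Stage 3 (DIFF): s[0]=0, 5-0=5, 1-5=-4, 3-1=2, 8-3=5, 8-8=0 -> [0, 5, -4, 2, 5, 0]
Output sum: 8

Answer: 8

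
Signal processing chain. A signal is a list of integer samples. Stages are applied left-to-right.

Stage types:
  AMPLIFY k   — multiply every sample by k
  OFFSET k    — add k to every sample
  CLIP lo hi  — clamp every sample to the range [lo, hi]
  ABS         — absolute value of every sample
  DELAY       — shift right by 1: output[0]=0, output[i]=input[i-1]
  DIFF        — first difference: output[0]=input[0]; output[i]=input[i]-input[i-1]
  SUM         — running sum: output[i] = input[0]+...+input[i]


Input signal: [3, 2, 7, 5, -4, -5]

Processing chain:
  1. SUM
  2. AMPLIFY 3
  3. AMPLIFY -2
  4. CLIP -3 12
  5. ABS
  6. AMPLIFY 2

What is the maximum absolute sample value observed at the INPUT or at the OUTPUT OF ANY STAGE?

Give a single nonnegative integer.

Input: [3, 2, 7, 5, -4, -5] (max |s|=7)
Stage 1 (SUM): sum[0..0]=3, sum[0..1]=5, sum[0..2]=12, sum[0..3]=17, sum[0..4]=13, sum[0..5]=8 -> [3, 5, 12, 17, 13, 8] (max |s|=17)
Stage 2 (AMPLIFY 3): 3*3=9, 5*3=15, 12*3=36, 17*3=51, 13*3=39, 8*3=24 -> [9, 15, 36, 51, 39, 24] (max |s|=51)
Stage 3 (AMPLIFY -2): 9*-2=-18, 15*-2=-30, 36*-2=-72, 51*-2=-102, 39*-2=-78, 24*-2=-48 -> [-18, -30, -72, -102, -78, -48] (max |s|=102)
Stage 4 (CLIP -3 12): clip(-18,-3,12)=-3, clip(-30,-3,12)=-3, clip(-72,-3,12)=-3, clip(-102,-3,12)=-3, clip(-78,-3,12)=-3, clip(-48,-3,12)=-3 -> [-3, -3, -3, -3, -3, -3] (max |s|=3)
Stage 5 (ABS): |-3|=3, |-3|=3, |-3|=3, |-3|=3, |-3|=3, |-3|=3 -> [3, 3, 3, 3, 3, 3] (max |s|=3)
Stage 6 (AMPLIFY 2): 3*2=6, 3*2=6, 3*2=6, 3*2=6, 3*2=6, 3*2=6 -> [6, 6, 6, 6, 6, 6] (max |s|=6)
Overall max amplitude: 102

Answer: 102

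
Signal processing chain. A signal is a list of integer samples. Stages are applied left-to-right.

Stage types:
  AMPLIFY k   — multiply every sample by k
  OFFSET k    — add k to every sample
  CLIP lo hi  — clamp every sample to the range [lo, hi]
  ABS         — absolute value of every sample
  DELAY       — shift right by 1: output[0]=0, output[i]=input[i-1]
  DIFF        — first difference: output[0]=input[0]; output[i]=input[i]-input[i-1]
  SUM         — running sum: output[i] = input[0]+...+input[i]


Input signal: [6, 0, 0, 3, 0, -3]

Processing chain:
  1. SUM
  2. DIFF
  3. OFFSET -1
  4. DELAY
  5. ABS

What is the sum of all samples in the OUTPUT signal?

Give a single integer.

Answer: 10

Derivation:
Input: [6, 0, 0, 3, 0, -3]
Stage 1 (SUM): sum[0..0]=6, sum[0..1]=6, sum[0..2]=6, sum[0..3]=9, sum[0..4]=9, sum[0..5]=6 -> [6, 6, 6, 9, 9, 6]
Stage 2 (DIFF): s[0]=6, 6-6=0, 6-6=0, 9-6=3, 9-9=0, 6-9=-3 -> [6, 0, 0, 3, 0, -3]
Stage 3 (OFFSET -1): 6+-1=5, 0+-1=-1, 0+-1=-1, 3+-1=2, 0+-1=-1, -3+-1=-4 -> [5, -1, -1, 2, -1, -4]
Stage 4 (DELAY): [0, 5, -1, -1, 2, -1] = [0, 5, -1, -1, 2, -1] -> [0, 5, -1, -1, 2, -1]
Stage 5 (ABS): |0|=0, |5|=5, |-1|=1, |-1|=1, |2|=2, |-1|=1 -> [0, 5, 1, 1, 2, 1]
Output sum: 10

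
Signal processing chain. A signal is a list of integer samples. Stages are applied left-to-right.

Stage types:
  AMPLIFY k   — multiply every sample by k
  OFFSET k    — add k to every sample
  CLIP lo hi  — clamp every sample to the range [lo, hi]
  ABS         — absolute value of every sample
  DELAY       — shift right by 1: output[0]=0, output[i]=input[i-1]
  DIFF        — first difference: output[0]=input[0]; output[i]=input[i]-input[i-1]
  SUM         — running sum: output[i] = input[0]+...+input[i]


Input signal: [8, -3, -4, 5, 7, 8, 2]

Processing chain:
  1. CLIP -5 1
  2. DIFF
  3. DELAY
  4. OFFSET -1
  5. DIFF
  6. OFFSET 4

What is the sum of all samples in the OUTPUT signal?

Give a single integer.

Answer: 27

Derivation:
Input: [8, -3, -4, 5, 7, 8, 2]
Stage 1 (CLIP -5 1): clip(8,-5,1)=1, clip(-3,-5,1)=-3, clip(-4,-5,1)=-4, clip(5,-5,1)=1, clip(7,-5,1)=1, clip(8,-5,1)=1, clip(2,-5,1)=1 -> [1, -3, -4, 1, 1, 1, 1]
Stage 2 (DIFF): s[0]=1, -3-1=-4, -4--3=-1, 1--4=5, 1-1=0, 1-1=0, 1-1=0 -> [1, -4, -1, 5, 0, 0, 0]
Stage 3 (DELAY): [0, 1, -4, -1, 5, 0, 0] = [0, 1, -4, -1, 5, 0, 0] -> [0, 1, -4, -1, 5, 0, 0]
Stage 4 (OFFSET -1): 0+-1=-1, 1+-1=0, -4+-1=-5, -1+-1=-2, 5+-1=4, 0+-1=-1, 0+-1=-1 -> [-1, 0, -5, -2, 4, -1, -1]
Stage 5 (DIFF): s[0]=-1, 0--1=1, -5-0=-5, -2--5=3, 4--2=6, -1-4=-5, -1--1=0 -> [-1, 1, -5, 3, 6, -5, 0]
Stage 6 (OFFSET 4): -1+4=3, 1+4=5, -5+4=-1, 3+4=7, 6+4=10, -5+4=-1, 0+4=4 -> [3, 5, -1, 7, 10, -1, 4]
Output sum: 27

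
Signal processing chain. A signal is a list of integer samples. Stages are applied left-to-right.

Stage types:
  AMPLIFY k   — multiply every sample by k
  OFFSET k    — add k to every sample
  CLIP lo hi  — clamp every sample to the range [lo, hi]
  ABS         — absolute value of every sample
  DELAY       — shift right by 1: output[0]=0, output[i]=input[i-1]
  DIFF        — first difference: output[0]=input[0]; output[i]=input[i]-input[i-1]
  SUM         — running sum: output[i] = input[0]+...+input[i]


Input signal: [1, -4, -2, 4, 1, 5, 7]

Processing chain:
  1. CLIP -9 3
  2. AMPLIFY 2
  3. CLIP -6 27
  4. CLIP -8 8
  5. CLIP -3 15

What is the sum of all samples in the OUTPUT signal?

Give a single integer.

Input: [1, -4, -2, 4, 1, 5, 7]
Stage 1 (CLIP -9 3): clip(1,-9,3)=1, clip(-4,-9,3)=-4, clip(-2,-9,3)=-2, clip(4,-9,3)=3, clip(1,-9,3)=1, clip(5,-9,3)=3, clip(7,-9,3)=3 -> [1, -4, -2, 3, 1, 3, 3]
Stage 2 (AMPLIFY 2): 1*2=2, -4*2=-8, -2*2=-4, 3*2=6, 1*2=2, 3*2=6, 3*2=6 -> [2, -8, -4, 6, 2, 6, 6]
Stage 3 (CLIP -6 27): clip(2,-6,27)=2, clip(-8,-6,27)=-6, clip(-4,-6,27)=-4, clip(6,-6,27)=6, clip(2,-6,27)=2, clip(6,-6,27)=6, clip(6,-6,27)=6 -> [2, -6, -4, 6, 2, 6, 6]
Stage 4 (CLIP -8 8): clip(2,-8,8)=2, clip(-6,-8,8)=-6, clip(-4,-8,8)=-4, clip(6,-8,8)=6, clip(2,-8,8)=2, clip(6,-8,8)=6, clip(6,-8,8)=6 -> [2, -6, -4, 6, 2, 6, 6]
Stage 5 (CLIP -3 15): clip(2,-3,15)=2, clip(-6,-3,15)=-3, clip(-4,-3,15)=-3, clip(6,-3,15)=6, clip(2,-3,15)=2, clip(6,-3,15)=6, clip(6,-3,15)=6 -> [2, -3, -3, 6, 2, 6, 6]
Output sum: 16

Answer: 16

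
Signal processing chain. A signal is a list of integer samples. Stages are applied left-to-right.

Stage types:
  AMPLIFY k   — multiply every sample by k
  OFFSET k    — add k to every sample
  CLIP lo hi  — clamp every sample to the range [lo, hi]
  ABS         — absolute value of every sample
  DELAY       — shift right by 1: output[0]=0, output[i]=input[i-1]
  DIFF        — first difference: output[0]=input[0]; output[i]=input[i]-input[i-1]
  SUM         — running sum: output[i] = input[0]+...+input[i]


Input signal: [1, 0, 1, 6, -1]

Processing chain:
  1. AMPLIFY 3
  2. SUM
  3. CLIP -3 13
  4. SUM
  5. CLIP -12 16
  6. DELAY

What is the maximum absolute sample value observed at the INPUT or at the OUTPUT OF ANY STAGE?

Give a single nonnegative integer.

Input: [1, 0, 1, 6, -1] (max |s|=6)
Stage 1 (AMPLIFY 3): 1*3=3, 0*3=0, 1*3=3, 6*3=18, -1*3=-3 -> [3, 0, 3, 18, -3] (max |s|=18)
Stage 2 (SUM): sum[0..0]=3, sum[0..1]=3, sum[0..2]=6, sum[0..3]=24, sum[0..4]=21 -> [3, 3, 6, 24, 21] (max |s|=24)
Stage 3 (CLIP -3 13): clip(3,-3,13)=3, clip(3,-3,13)=3, clip(6,-3,13)=6, clip(24,-3,13)=13, clip(21,-3,13)=13 -> [3, 3, 6, 13, 13] (max |s|=13)
Stage 4 (SUM): sum[0..0]=3, sum[0..1]=6, sum[0..2]=12, sum[0..3]=25, sum[0..4]=38 -> [3, 6, 12, 25, 38] (max |s|=38)
Stage 5 (CLIP -12 16): clip(3,-12,16)=3, clip(6,-12,16)=6, clip(12,-12,16)=12, clip(25,-12,16)=16, clip(38,-12,16)=16 -> [3, 6, 12, 16, 16] (max |s|=16)
Stage 6 (DELAY): [0, 3, 6, 12, 16] = [0, 3, 6, 12, 16] -> [0, 3, 6, 12, 16] (max |s|=16)
Overall max amplitude: 38

Answer: 38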